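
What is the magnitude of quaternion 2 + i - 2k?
3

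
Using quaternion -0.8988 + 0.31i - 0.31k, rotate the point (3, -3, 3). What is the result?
(3.519, 1.497, 3.519)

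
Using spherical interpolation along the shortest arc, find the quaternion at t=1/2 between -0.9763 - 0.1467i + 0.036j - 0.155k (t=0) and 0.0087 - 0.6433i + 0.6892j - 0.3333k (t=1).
-0.6346 - 0.5181i + 0.4756j - 0.3203k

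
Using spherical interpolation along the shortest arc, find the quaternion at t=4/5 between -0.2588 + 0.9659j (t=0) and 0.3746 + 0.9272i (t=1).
-0.4234 - 0.861i + 0.2819j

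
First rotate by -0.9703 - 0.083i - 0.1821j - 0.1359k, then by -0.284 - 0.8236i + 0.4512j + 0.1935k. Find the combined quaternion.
0.3157 + 0.7966i - 0.5141j + 0.0383k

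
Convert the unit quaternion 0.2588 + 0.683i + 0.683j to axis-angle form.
axis = (√2/2, √2/2, 0), θ = 5π/6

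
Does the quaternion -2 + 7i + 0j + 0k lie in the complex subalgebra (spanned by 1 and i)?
Yes. The quaternion -2 + 7i has j- and k-coefficients y = z = 0, so it lies in the complex subalgebra spanned by 1 and i.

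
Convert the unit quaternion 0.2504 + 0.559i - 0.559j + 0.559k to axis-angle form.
axis = (√3/3, -√3/3, √3/3), θ = 151°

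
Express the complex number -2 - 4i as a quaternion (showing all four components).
-2 - 4i + 0j + 0k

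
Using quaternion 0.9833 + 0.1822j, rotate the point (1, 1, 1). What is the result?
(1.292, 1, 0.575)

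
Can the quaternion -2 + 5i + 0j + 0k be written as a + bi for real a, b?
Yes. The quaternion -2 + 5i has j- and k-coefficients y = z = 0, so it lies in the complex subalgebra spanned by 1 and i.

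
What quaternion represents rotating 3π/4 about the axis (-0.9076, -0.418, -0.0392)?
0.3827 - 0.8385i - 0.3862j - 0.0362k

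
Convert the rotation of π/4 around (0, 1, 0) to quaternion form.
0.9239 + 0.3827j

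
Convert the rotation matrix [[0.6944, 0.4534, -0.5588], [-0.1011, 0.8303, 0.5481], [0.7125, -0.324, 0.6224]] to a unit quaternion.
0.887 - 0.2458i - 0.3583j - 0.1563k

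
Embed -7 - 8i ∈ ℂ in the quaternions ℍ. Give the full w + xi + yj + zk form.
-7 - 8i + 0j + 0k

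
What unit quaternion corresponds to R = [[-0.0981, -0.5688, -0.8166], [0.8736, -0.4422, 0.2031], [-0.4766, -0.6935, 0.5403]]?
0.5 - 0.4483i - 0.17j + 0.7212k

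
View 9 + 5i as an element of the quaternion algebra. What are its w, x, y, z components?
9 + 5i + 0j + 0k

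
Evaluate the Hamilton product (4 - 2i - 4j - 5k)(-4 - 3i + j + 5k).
7 - 19i + 45j + 26k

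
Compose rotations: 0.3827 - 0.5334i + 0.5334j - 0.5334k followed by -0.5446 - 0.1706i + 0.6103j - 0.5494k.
-0.918 + 0.1927i + 0.1451j + 0.3148k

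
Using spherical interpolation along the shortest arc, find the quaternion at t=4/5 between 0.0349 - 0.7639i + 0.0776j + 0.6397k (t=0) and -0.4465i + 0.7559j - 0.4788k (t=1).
0.0102 - 0.6383i + 0.7252j - 0.2579k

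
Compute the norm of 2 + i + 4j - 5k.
√46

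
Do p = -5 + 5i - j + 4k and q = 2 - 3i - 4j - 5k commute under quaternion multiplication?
No: pq = 21 + 46i + 31j + 10k ≠ 21 + 4i + 5j + 56k = qp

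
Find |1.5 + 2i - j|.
2.693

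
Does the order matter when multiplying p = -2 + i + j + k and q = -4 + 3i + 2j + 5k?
Yes: pq = -2 - 7i - 10j - 15k ≠ -2 - 13i - 6j - 13k = qp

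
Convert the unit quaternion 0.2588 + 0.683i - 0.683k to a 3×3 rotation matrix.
[[0.067, 0.3535, -0.933], [-0.3535, -0.866, -0.3535], [-0.933, 0.3535, 0.067]]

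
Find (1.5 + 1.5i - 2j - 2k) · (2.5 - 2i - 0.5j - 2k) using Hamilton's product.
1.75 + 3.75i + 1.25j - 12.75k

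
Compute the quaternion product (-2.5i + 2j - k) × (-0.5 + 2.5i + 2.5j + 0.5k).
1.75 + 4.75i - 2.25j - 10.75k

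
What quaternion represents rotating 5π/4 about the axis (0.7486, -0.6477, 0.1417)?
-0.3827 + 0.6916i - 0.5984j + 0.1309k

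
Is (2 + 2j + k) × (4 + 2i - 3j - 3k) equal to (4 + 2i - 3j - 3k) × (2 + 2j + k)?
No: pq = 17 + i + 4j - 6k ≠ 17 + 7i + 2k = qp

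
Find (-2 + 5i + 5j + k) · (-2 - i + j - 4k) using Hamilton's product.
8 - 29i + 7j + 16k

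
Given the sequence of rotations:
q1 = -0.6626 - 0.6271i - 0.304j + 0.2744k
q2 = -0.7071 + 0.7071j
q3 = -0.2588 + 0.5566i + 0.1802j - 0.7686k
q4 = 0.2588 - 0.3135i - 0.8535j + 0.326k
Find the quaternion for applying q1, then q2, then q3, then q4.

q2 · q1 = 0.6835 + 0.6375i - 0.2536j + 0.2494k
q3 · q2 · q1 = -0.2943 + 0.0655i - 0.44j - 0.8459k
q4 · q3 · q2 · q1 = -0.1554 + 0.9746i - 0.1065j - 0.121k
-0.1554 + 0.9746i - 0.1065j - 0.121k


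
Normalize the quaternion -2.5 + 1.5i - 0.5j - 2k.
-0.7001 + 0.4201i - 0.14j - 0.5601k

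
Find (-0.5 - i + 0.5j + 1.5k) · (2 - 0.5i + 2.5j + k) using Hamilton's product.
-4.25 - 5i + 0.25k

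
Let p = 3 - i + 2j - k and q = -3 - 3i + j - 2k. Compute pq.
-16 - 9i - 2j + 2k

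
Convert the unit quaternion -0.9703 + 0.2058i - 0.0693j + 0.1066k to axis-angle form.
axis = (0.8507, -0.2865, 0.4407), θ = 332°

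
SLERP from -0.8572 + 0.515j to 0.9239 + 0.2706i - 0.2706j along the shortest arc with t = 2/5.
-0.8989 - 0.1104i + 0.424j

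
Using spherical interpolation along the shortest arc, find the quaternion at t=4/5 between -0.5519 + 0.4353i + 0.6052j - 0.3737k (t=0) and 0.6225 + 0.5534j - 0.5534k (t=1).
0.4126 + 0.1203i + 0.6696j - 0.6057k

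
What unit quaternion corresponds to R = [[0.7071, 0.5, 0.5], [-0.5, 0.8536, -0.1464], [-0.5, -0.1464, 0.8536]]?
0.9239 + 0.2706j - 0.2706k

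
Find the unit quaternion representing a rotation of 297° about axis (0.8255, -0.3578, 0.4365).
-0.8526 + 0.4313i - 0.1869j + 0.2281k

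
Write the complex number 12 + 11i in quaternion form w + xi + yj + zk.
12 + 11i + 0j + 0k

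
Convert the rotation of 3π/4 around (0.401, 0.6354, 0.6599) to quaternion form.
0.3827 + 0.3705i + 0.587j + 0.6097k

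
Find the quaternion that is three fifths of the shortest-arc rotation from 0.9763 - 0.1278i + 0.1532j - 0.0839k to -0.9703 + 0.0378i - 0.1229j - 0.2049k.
0.9837 - 0.0747i + 0.1366j + 0.0902k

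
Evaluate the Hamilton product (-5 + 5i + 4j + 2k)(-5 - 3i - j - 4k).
52 - 24i - j + 17k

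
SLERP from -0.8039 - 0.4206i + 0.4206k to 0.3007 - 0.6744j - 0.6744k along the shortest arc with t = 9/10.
-0.3763 - 0.0502i + 0.6286j + 0.6788k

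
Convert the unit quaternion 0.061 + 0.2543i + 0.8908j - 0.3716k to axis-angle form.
axis = (0.2548, 0.8925, -0.3723), θ = 173°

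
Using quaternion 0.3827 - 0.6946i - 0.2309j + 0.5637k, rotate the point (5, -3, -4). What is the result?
(5.461, 4.477, -0.37)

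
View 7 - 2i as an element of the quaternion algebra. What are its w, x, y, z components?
7 - 2i + 0j + 0k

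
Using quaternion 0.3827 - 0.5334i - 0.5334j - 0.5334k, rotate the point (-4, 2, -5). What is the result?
(1.703, -5.806, -2.897)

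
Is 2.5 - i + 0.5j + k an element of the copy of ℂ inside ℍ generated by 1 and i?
No. The quaternion 2.5 - i + 0.5j + k has j-coefficient y = 0.5 and k-coefficient z = 1, not both zero, so it does not lie in the complex subalgebra spanned by 1 and i.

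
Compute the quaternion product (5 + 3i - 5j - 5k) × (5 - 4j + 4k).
25 - 25i - 57j - 17k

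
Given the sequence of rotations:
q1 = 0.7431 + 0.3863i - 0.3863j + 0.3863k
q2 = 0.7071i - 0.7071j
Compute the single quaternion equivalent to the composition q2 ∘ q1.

q2 · q1 = -0.5463 + 0.2523i - 0.7986j
-0.5463 + 0.2523i - 0.7986j


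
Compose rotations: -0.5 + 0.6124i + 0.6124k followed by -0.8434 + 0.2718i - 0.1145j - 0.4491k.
0.5303 - 0.7225i - 0.3842j - 0.2218k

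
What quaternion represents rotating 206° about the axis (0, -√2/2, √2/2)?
-0.225 - 0.689j + 0.689k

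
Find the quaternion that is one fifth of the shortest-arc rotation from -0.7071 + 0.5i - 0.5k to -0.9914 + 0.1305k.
-0.8193 + 0.42i - 0.3903k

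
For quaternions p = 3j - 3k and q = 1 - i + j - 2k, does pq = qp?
No: pq = -9 - 3i + 6j ≠ -9 + 3i - 6k = qp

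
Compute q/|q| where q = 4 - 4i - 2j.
0.6667 - 0.6667i - 0.3333j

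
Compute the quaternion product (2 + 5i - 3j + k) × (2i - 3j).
-19 + 7i - 4j - 9k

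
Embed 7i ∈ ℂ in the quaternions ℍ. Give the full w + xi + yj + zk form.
0 + 7i + 0j + 0k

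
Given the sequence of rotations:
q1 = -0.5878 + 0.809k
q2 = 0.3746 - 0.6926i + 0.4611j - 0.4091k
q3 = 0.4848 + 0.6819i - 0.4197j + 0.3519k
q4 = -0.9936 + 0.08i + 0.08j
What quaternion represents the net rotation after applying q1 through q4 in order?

q2 · q1 = 0.1108 + 0.7801i + 0.2893j + 0.5435k
q3 · q2 · q1 = -0.5481 + 0.1238i - 0.0023j + 0.8272k
q4 · q3 · q2 · q1 = 0.5349 - 0.1007i - 0.1077j - 0.832k
0.5349 - 0.1007i - 0.1077j - 0.832k


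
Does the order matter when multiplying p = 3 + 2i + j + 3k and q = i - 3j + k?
Yes: pq = -2 + 13i - 8j - 4k ≠ -2 - 7i - 10j + 10k = qp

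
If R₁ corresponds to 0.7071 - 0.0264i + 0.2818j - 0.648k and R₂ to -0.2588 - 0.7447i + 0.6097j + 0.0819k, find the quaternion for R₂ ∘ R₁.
-0.3214 - 0.9379i - 0.1265j + 0.0319k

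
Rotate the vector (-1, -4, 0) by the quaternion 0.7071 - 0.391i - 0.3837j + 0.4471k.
(1.023, -2.11, 3.391)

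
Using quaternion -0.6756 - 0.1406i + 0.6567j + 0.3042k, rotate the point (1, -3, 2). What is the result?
(-2.672, -2.503, -0.771)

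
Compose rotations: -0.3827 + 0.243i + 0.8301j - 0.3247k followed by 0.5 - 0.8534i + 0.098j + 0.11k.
-0.0296 + 0.325i + 0.1272j - 0.9367k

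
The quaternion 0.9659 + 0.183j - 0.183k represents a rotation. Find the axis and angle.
axis = (0, √2/2, -√2/2), θ = π/6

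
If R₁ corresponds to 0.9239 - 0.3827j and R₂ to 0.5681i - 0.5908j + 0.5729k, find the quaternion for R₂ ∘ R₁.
-0.2261 + 0.7441i - 0.5458j + 0.3119k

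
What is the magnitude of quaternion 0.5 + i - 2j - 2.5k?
3.391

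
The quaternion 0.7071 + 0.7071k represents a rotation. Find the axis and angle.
axis = (0, 0, 1), θ = π/2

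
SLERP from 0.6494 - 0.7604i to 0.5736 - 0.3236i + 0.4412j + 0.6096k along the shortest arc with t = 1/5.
0.6782 - 0.7144i + 0.101j + 0.1395k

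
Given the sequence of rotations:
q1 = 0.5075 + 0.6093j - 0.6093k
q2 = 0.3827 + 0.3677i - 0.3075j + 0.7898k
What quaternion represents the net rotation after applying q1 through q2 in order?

q2 · q1 = 0.8628 - 0.1073i + 0.3012j + 0.3917k
0.8628 - 0.1073i + 0.3012j + 0.3917k


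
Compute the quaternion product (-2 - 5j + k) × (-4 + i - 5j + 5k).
-22 - 22i + 31j - 9k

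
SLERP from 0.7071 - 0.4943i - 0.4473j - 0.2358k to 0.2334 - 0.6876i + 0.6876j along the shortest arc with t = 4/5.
0.4074 - 0.761i + 0.5007j - 0.0652k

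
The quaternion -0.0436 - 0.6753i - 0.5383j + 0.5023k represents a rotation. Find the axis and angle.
axis = (-0.6759, -0.5388, 0.5028), θ = 185°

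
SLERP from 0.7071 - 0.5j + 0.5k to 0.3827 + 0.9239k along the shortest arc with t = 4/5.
0.4719 - 0.1096j + 0.8748k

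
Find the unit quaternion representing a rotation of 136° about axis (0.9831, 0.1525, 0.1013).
0.3746 + 0.9115i + 0.1414j + 0.0939k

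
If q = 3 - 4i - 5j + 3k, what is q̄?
3 + 4i + 5j - 3k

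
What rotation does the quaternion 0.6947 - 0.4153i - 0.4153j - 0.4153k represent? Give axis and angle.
axis = (-√3/3, -√3/3, -√3/3), θ = 92°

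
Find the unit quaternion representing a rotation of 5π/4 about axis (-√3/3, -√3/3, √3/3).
-0.3827 - 0.5334i - 0.5334j + 0.5334k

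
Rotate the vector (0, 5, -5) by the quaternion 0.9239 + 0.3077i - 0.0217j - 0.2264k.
(2.922, 6.334, -1.157)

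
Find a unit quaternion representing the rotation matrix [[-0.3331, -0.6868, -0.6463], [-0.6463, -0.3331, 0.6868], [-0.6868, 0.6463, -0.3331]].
0.0175 - 0.5773i + 0.5773j + 0.5773k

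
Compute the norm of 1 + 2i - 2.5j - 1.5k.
3.674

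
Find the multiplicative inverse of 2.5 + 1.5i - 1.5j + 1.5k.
0.1923 - 0.1154i + 0.1154j - 0.1154k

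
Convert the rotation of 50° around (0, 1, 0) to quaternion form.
0.9063 + 0.4226j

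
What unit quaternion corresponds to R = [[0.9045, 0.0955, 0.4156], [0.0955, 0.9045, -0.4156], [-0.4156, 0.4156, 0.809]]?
0.9511 + 0.2185i + 0.2185j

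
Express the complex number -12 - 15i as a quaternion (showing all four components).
-12 - 15i + 0j + 0k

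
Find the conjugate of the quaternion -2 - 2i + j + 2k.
-2 + 2i - j - 2k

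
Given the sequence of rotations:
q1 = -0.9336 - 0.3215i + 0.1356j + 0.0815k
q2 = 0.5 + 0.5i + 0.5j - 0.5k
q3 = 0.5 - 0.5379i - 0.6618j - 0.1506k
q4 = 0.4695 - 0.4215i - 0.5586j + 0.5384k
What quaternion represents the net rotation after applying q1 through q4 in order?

q2 · q1 = -0.3331 - 0.519i - 0.279j + 0.7361k
q3 · q2 · q1 = -0.5195 - 0.6095i + 0.5551j + 0.2248k
q4 · q3 · q2 · q1 = -0.3118 - 0.4916i + 0.3174j - 0.7486k
-0.3118 - 0.4916i + 0.3174j - 0.7486k


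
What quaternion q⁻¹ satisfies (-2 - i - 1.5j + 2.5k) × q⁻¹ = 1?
-0.1481 + 0.0741i + 0.1111j - 0.1852k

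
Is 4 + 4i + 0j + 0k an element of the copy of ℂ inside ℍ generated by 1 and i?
Yes. The quaternion 4 + 4i has j- and k-coefficients y = z = 0, so it lies in the complex subalgebra spanned by 1 and i.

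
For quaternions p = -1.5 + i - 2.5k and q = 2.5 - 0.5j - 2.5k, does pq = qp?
No: pq = -10 + 1.25i + 3.25j - 3k ≠ -10 + 3.75i - 1.75j - 2k = qp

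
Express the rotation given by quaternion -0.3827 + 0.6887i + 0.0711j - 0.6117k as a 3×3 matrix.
[[0.2415, -0.3703, -0.897], [0.5661, -0.697, 0.4401], [-0.7881, -0.6141, 0.0413]]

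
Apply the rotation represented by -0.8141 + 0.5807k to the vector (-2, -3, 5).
(-3.488, 0.914, 5)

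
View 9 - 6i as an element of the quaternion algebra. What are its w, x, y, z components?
9 - 6i + 0j + 0k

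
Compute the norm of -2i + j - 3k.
√14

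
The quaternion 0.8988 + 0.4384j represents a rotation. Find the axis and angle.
axis = (0, 1, 0), θ = 52°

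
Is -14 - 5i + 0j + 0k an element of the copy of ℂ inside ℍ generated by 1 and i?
Yes. The quaternion -14 - 5i has j- and k-coefficients y = z = 0, so it lies in the complex subalgebra spanned by 1 and i.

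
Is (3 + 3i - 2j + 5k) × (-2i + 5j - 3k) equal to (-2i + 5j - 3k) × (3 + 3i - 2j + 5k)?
No: pq = 31 - 25i + 14j + 2k ≠ 31 + 13i + 16j - 20k = qp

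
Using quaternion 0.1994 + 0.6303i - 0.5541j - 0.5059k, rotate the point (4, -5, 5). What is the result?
(-2.314, -0.523, -7.77)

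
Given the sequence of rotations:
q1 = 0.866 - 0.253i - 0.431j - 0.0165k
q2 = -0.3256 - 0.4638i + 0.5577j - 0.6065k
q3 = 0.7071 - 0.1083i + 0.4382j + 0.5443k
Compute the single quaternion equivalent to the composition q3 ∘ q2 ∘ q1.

q2 · q1 = -0.1689 - 0.5899i + 0.7691j - 0.1789k
q3 · q2 · q1 = -0.423 - 0.8958i + 0.1294j - 0.0432k
-0.423 - 0.8958i + 0.1294j - 0.0432k


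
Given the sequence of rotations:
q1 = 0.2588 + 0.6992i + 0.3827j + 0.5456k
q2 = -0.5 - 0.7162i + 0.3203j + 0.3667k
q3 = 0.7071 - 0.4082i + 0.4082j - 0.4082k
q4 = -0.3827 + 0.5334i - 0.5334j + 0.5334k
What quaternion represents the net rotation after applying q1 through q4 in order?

q2 · q1 = 0.0487 - 0.5005i + 0.5387j - 0.6759k
q3 · q2 · q1 = -0.6657 - 0.4298i + 0.3292j - 0.5134k
q4 · q3 · q2 · q1 = 0.9335 - 0.0923i + 0.2737j - 0.2123k
0.9335 - 0.0923i + 0.2737j - 0.2123k


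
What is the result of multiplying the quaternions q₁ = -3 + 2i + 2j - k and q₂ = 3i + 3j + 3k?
-9 - 18j - 9k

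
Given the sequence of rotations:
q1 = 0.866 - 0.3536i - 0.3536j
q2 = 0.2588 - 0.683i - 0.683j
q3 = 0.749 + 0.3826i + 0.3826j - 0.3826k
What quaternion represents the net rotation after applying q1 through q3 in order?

q2 · q1 = -0.2589 - 0.683i - 0.683j
q3 · q2 · q1 = 0.3287 - 0.8719i - 0.3493j + 0.0991k
0.3287 - 0.8719i - 0.3493j + 0.0991k


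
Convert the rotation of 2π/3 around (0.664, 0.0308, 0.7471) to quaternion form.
0.5 + 0.575i + 0.0267j + 0.647k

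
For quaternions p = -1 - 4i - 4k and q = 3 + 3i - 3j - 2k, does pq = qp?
No: pq = 1 - 27i - 17j + 2k ≠ 1 - 3i + 23j - 22k = qp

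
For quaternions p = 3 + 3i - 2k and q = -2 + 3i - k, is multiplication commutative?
No: pq = -17 + 3i - 3j + k ≠ -17 + 3i + 3j + k = qp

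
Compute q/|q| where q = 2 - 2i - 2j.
0.5774 - 0.5774i - 0.5774j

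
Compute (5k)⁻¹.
-0.2k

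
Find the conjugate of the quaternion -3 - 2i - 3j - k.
-3 + 2i + 3j + k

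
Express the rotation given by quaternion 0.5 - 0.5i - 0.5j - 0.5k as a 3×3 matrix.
[[0, 1, 0], [0, 0, 1], [1, 0, 0]]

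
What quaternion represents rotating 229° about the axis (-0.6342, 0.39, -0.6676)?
-0.4147 - 0.5771i + 0.3549j - 0.6075k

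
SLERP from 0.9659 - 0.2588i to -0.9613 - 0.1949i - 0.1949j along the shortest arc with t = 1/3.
0.9917 - 0.1092i + 0.0674j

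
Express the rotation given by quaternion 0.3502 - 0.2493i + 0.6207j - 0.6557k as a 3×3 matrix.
[[-0.6304, 0.1498, 0.7617], [-0.7687, 0.0158, -0.6394], [-0.1078, -0.9886, 0.1052]]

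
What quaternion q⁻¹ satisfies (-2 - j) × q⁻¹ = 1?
-0.4 + 0.2j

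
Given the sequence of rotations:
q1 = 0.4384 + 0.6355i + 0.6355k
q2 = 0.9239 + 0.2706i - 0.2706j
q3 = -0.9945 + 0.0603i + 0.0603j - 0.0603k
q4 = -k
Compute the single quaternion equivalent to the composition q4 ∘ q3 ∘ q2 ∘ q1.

q2 · q1 = 0.2331 + 0.5338i - 0.2906j + 0.7591k
q3 · q2 · q1 = -0.2007 - 0.4886i + 0.2251j - 0.8187k
q4 · q3 · q2 · q1 = -0.8187 + 0.2251i + 0.4886j + 0.2007k
-0.8187 + 0.2251i + 0.4886j + 0.2007k


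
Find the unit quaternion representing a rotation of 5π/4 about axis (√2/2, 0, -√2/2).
-0.3827 + 0.6533i - 0.6533k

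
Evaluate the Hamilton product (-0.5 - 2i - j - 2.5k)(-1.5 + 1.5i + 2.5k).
10 - 0.25i + 2.75j + 4k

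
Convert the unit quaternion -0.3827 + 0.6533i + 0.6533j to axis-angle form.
axis = (√2/2, √2/2, 0), θ = 5π/4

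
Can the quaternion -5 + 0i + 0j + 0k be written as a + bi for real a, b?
Yes. The quaternion -5 has j- and k-coefficients y = z = 0, so it lies in the complex subalgebra spanned by 1 and i.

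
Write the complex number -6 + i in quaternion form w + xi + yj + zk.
-6 + i + 0j + 0k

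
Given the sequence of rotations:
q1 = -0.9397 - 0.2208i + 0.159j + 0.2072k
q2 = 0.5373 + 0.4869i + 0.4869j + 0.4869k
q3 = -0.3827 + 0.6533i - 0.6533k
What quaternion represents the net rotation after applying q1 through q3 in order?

q2 · q1 = -0.5757 - 0.5527i - 0.5805j - 0.1613k
q3 · q2 · q1 = 0.476 - 0.5438i + 0.6886j + 0.0586k
0.476 - 0.5438i + 0.6886j + 0.0586k


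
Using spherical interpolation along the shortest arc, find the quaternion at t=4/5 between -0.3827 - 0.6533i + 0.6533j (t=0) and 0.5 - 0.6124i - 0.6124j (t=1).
-0.5607 + 0.3756i + 0.7379j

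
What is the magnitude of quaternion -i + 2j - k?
√6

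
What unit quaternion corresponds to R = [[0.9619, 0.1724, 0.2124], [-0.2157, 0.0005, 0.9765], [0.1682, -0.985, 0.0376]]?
0.7071 - 0.6935i + 0.0156j - 0.1372k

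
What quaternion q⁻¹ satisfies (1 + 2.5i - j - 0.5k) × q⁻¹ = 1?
0.1176 - 0.2941i + 0.1176j + 0.0588k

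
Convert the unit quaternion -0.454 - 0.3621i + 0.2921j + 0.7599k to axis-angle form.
axis = (-0.4064, 0.3278, 0.8529), θ = 234°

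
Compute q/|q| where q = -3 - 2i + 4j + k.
-0.5477 - 0.3651i + 0.7303j + 0.1826k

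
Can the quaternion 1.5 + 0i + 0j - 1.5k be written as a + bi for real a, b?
No. The quaternion 1.5 - 1.5k has j-coefficient y = 0 and k-coefficient z = -1.5, not both zero, so it does not lie in the complex subalgebra spanned by 1 and i.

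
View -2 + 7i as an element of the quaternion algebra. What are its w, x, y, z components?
-2 + 7i + 0j + 0k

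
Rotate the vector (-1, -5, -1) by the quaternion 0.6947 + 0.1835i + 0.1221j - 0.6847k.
(-4.932, 1.354, -0.921)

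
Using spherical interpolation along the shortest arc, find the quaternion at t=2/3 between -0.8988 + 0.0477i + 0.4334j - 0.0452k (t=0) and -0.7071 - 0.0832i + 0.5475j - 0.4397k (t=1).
-0.7914 - 0.0402i + 0.5223j - 0.315k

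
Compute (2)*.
2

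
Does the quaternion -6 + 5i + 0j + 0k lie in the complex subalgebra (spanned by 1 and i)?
Yes. The quaternion -6 + 5i has j- and k-coefficients y = z = 0, so it lies in the complex subalgebra spanned by 1 and i.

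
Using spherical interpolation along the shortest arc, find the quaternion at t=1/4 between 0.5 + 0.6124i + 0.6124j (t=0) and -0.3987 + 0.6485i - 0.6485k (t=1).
0.3002 + 0.7576i + 0.5352j - 0.2224k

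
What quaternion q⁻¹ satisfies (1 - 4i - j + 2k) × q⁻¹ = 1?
0.0455 + 0.1818i + 0.0455j - 0.0909k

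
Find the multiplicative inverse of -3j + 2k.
0.2308j - 0.1538k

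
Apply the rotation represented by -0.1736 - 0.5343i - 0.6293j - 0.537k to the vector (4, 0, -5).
(-5.437, 0.984, 3.236)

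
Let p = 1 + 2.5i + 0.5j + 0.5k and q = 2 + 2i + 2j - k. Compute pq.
-3.5 + 5.5i + 6.5j + 4k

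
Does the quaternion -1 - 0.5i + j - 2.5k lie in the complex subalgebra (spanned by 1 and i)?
No. The quaternion -1 - 0.5i + j - 2.5k has j-coefficient y = 1 and k-coefficient z = -2.5, not both zero, so it does not lie in the complex subalgebra spanned by 1 and i.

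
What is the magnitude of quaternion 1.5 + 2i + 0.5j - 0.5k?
2.598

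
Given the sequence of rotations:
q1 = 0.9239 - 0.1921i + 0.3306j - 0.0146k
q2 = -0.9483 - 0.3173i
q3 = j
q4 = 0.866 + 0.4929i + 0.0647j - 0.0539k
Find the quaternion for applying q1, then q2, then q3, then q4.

q2 · q1 = -0.9371 - 0.111i - 0.3181j - 0.0911k
q3 · q2 · q1 = 0.3181 - 0.0911i - 0.9371j + 0.111k
q4 · q3 · q2 · q1 = 0.387 + 0.0346i - 0.8407j - 0.377k
0.387 + 0.0346i - 0.8407j - 0.377k


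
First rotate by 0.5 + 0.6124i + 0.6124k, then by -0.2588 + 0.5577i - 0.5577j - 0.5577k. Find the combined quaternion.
-0.1294 - 0.2212i - 0.9619j - 0.0958k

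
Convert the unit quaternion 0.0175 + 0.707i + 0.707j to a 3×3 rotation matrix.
[[0.0003, 0.9997, 0.0247], [0.9997, 0.0003, -0.0247], [-0.0247, 0.0247, -0.9994]]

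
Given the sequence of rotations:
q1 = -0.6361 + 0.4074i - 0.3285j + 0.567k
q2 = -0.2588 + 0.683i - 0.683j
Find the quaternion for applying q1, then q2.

q2 · q1 = -0.338 - 0.9272i + 0.1322j - 0.0929k
-0.338 - 0.9272i + 0.1322j - 0.0929k


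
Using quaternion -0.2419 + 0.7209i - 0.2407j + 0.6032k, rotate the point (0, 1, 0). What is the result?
(-0.055, -0.767, -0.639)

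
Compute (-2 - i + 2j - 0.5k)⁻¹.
-0.2162 + 0.1081i - 0.2162j + 0.0541k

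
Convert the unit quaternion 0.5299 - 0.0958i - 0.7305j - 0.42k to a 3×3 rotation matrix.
[[-0.4201, 0.5851, -0.6937], [-0.3052, 0.6288, 0.7151], [0.8547, 0.5121, -0.0856]]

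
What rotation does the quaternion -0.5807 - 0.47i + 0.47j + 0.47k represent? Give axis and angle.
axis = (-√3/3, √3/3, √3/3), θ = 251°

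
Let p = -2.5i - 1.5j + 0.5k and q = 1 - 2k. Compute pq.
1 + 0.5i - 6.5j + 0.5k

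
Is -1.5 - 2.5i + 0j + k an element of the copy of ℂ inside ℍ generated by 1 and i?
No. The quaternion -1.5 - 2.5i + k has j-coefficient y = 0 and k-coefficient z = 1, not both zero, so it does not lie in the complex subalgebra spanned by 1 and i.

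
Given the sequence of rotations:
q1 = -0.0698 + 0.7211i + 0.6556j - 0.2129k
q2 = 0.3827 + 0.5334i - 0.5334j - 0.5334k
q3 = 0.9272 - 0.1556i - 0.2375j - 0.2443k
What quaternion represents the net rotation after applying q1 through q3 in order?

q2 · q1 = -0.1752 + 0.702i + 0.0171j + 0.6901k
q3 · q2 · q1 = 0.1194 + 0.5184i - 0.0067j + 0.8467k
0.1194 + 0.5184i - 0.0067j + 0.8467k


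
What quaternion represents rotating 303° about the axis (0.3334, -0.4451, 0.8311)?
-0.8788 + 0.1591i - 0.2124j + 0.3966k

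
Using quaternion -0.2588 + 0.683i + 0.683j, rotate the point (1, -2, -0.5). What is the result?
(-1.622, 0.622, 1.494)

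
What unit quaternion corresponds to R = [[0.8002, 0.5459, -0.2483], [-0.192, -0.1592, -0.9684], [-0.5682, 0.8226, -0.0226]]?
0.6361 + 0.7039i + 0.1257j - 0.29k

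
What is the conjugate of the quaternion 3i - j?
-3i + j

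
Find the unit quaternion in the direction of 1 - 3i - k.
0.3015 - 0.9045i - 0.3015k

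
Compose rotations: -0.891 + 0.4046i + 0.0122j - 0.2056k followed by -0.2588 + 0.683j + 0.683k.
0.3627 - 0.2535i - 0.3354j - 0.8317k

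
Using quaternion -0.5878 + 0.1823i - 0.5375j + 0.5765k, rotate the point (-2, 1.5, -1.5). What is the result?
(-0.055, 2.759, -0.941)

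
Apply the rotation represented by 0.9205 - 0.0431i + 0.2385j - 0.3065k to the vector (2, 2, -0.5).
(2.251, 0.481, -1.718)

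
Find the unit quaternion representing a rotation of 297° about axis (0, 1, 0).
-0.8526 + 0.5225j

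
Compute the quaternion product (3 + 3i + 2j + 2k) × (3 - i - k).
14 + 4i + 7j + 5k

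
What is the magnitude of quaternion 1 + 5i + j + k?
√28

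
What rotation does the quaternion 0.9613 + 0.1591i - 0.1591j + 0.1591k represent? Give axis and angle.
axis = (√3/3, -√3/3, √3/3), θ = 32°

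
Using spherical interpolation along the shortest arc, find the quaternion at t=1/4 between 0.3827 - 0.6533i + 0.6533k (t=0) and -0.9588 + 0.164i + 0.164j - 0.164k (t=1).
0.585 - 0.5725i - 0.0474j + 0.5725k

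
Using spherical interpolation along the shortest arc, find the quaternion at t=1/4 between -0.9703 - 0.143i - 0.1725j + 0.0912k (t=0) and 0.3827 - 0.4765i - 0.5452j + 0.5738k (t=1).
-0.9911 + 0.0406i + 0.0387j - 0.1205k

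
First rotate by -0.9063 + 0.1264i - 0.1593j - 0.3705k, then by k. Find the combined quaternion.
0.3705 + 0.1593i + 0.1264j - 0.9063k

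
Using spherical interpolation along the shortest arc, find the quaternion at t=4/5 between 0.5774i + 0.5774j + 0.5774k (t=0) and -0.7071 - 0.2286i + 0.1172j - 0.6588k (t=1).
0.6125 + 0.3399i + 0.0404j + 0.7125k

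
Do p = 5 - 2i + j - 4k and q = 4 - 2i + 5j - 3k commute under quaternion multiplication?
No: pq = -1 - i + 31j - 39k ≠ -1 - 35i + 27j - 23k = qp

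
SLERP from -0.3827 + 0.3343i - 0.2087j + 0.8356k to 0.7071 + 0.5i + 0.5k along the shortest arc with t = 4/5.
0.5273 + 0.5306i - 0.0544j + 0.6614k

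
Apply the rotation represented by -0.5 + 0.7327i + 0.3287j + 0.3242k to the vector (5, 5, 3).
(7.337, 2.205, 0.552)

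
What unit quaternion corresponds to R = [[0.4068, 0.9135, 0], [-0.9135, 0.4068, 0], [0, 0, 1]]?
0.8387 - 0.5446k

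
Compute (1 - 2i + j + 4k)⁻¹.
0.0455 + 0.0909i - 0.0455j - 0.1818k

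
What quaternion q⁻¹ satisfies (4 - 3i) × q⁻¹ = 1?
0.16 + 0.12i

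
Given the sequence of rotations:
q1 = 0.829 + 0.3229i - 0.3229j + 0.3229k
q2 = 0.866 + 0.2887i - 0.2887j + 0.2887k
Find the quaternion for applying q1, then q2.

q2 · q1 = 0.4383 + 0.519i - 0.519j + 0.519k
0.4383 + 0.519i - 0.519j + 0.519k


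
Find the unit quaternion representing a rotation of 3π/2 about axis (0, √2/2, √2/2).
-0.7071 + 0.5j + 0.5k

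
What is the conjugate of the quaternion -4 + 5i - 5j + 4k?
-4 - 5i + 5j - 4k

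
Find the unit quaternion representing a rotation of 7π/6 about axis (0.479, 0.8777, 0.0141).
-0.2588 + 0.4627i + 0.8478j + 0.0136k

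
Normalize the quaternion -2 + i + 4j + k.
-0.4264 + 0.2132i + 0.8528j + 0.2132k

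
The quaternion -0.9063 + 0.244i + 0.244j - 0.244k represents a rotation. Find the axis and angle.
axis = (√3/3, √3/3, -√3/3), θ = 310°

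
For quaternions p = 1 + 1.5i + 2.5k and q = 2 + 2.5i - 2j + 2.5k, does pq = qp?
No: pq = -8 + 10.5i + 0.5j + 4.5k ≠ -8 + 0.5i - 4.5j + 10.5k = qp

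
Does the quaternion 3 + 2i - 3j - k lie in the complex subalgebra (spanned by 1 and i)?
No. The quaternion 3 + 2i - 3j - k has j-coefficient y = -3 and k-coefficient z = -1, not both zero, so it does not lie in the complex subalgebra spanned by 1 and i.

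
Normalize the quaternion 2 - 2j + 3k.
0.4851 - 0.4851j + 0.7276k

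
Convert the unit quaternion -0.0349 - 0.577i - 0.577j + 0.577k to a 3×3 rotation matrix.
[[-0.3317, 0.7061, -0.6256], [0.6256, -0.3317, -0.7061], [-0.7061, -0.6256, -0.3317]]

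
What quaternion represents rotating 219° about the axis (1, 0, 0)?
-0.3338 + 0.9426i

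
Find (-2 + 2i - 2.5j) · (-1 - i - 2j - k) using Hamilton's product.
-1 + 2.5i + 8.5j - 4.5k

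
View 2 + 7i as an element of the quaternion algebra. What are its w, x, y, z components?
2 + 7i + 0j + 0k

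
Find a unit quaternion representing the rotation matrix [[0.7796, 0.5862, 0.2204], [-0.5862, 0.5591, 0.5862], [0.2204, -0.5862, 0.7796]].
0.8829 - 0.332i - 0.332k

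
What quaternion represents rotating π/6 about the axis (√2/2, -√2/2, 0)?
0.9659 + 0.183i - 0.183j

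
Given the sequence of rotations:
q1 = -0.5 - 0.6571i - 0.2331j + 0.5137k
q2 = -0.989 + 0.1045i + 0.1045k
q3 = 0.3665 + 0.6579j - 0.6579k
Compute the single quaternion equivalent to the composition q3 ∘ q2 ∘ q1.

q2 · q1 = 0.5095 + 0.622i + 0.1082j - 0.5847k
q3 · q2 · q1 = -0.2691 - 0.0855i - 0.0344j - 0.9587k
-0.2691 - 0.0855i - 0.0344j - 0.9587k


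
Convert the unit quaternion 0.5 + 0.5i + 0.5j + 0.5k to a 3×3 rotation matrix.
[[0, 0, 1], [1, 0, 0], [0, 1, 0]]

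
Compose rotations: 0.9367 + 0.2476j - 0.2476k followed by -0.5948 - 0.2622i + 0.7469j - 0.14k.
-0.7767 - 0.3959i + 0.4874j - 0.0488k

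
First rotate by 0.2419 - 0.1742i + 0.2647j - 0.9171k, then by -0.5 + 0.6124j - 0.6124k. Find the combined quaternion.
-0.8447 - 0.3124i + 0.1225j + 0.4171k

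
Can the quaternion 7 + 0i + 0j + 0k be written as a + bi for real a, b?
Yes. The quaternion 7 has j- and k-coefficients y = z = 0, so it lies in the complex subalgebra spanned by 1 and i.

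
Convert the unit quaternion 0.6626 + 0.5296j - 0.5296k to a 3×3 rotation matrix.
[[-0.1219, 0.7018, 0.7018], [-0.7018, 0.439, -0.561], [-0.7018, -0.561, 0.439]]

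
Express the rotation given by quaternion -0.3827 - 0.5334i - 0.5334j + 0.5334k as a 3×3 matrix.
[[-0.1381, 0.9773, -0.1608], [0.1608, -0.1381, -0.9773], [-0.9773, -0.1608, -0.1381]]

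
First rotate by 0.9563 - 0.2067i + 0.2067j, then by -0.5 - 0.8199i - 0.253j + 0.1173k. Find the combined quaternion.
-0.5953 - 0.705i - 0.3695j - 0.1096k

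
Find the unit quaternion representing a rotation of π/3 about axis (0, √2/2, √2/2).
0.866 + 0.3536j + 0.3536k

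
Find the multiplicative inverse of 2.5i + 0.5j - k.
-0.3333i - 0.0667j + 0.1333k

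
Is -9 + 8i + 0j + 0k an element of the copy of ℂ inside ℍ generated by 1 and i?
Yes. The quaternion -9 + 8i has j- and k-coefficients y = z = 0, so it lies in the complex subalgebra spanned by 1 and i.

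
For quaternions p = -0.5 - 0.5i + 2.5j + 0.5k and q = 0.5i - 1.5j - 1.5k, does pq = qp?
No: pq = 4.75 - 3.25i + 0.25j + 0.25k ≠ 4.75 + 2.75i + 1.25j + 1.25k = qp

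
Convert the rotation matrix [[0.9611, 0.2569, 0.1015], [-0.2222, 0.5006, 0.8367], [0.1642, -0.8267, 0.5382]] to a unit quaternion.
0.866 - 0.4802i - 0.0181j - 0.1383k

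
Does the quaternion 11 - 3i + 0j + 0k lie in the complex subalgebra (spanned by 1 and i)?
Yes. The quaternion 11 - 3i has j- and k-coefficients y = z = 0, so it lies in the complex subalgebra spanned by 1 and i.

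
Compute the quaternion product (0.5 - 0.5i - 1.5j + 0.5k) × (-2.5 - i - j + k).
-3.75 - 0.25i + 3.25j - 1.75k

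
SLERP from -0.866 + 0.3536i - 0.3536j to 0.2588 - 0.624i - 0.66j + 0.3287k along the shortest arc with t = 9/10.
-0.3688 + 0.649i + 0.5856j - 0.3161k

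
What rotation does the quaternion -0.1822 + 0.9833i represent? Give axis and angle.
axis = (1, 0, 0), θ = 201°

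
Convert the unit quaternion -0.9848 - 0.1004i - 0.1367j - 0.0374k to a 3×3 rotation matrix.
[[0.9598, -0.0462, 0.2768], [0.1011, 0.977, -0.1875], [-0.2617, 0.208, 0.9425]]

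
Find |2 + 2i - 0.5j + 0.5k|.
2.915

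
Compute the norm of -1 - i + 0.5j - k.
1.803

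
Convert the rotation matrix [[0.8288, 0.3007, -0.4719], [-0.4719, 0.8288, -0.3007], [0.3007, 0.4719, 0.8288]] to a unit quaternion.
0.9336 + 0.2069i - 0.2069j - 0.2069k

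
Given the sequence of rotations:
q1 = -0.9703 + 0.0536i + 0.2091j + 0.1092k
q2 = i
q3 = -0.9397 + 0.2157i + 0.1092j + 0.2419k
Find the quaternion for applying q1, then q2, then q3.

q2 · q1 = -0.0536 - 0.9703i - 0.1092j + 0.2091k
q3 · q2 · q1 = 0.221 + 0.9495i - 0.1831j - 0.1271k
0.221 + 0.9495i - 0.1831j - 0.1271k


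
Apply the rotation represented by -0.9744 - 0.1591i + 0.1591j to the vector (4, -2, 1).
(3.589, -2.411, 1.519)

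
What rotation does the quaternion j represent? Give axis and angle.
axis = (0, 1, 0), θ = π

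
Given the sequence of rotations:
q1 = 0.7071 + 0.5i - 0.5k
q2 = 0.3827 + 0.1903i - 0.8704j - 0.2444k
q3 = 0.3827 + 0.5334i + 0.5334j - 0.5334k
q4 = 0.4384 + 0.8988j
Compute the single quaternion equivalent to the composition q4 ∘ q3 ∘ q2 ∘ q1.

q2 · q1 = 0.0533 + 0.7611i - 0.6425j + 0.071k
q3 · q2 · q1 = -0.005 + 0.0149i - 0.6613j - 0.7499k
q4 · q3 · q2 · q1 = 0.5922 - 0.6675i - 0.2944j - 0.3421k
0.5922 - 0.6675i - 0.2944j - 0.3421k


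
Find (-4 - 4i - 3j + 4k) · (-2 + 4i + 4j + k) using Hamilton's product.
32 - 27i + 10j - 16k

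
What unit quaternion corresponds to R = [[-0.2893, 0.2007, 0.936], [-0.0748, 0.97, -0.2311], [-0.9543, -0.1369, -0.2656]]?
0.5948 + 0.0396i + 0.7945j - 0.1158k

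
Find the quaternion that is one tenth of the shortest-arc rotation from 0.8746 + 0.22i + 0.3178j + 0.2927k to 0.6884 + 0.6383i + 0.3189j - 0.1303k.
0.8711 + 0.2689i + 0.3239j + 0.253k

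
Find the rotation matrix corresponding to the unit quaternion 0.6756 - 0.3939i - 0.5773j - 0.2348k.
[[0.2232, 0.7721, -0.5951], [0.1375, 0.5794, 0.8033], [0.965, -0.2611, 0.0231]]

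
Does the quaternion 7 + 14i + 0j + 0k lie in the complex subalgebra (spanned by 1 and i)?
Yes. The quaternion 7 + 14i has j- and k-coefficients y = z = 0, so it lies in the complex subalgebra spanned by 1 and i.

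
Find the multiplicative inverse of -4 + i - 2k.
-0.1905 - 0.0476i + 0.0952k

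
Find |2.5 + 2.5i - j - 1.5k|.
3.969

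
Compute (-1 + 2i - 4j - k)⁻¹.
-0.0455 - 0.0909i + 0.1818j + 0.0455k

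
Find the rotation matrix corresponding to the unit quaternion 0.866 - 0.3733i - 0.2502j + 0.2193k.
[[0.7786, -0.193, -0.5971], [0.5666, 0.6251, 0.5368], [0.2696, -0.7563, 0.5961]]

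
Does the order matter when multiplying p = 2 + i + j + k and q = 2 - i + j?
Yes: pq = 4 - i + 3j + 4k ≠ 4 + i + 5j = qp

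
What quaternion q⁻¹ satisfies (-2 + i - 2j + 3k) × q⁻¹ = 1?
-0.1111 - 0.0556i + 0.1111j - 0.1667k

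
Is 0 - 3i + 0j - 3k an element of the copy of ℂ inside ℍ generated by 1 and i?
No. The quaternion -3i - 3k has j-coefficient y = 0 and k-coefficient z = -3, not both zero, so it does not lie in the complex subalgebra spanned by 1 and i.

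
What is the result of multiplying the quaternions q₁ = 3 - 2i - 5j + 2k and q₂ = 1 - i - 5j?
-24 + 5i - 22j + 7k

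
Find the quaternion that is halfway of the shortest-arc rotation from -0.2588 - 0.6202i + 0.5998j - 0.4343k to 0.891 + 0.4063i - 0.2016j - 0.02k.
-0.6438 - 0.5748i + 0.4487j - 0.232k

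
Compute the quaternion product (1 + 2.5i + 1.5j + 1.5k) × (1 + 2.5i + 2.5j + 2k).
-12 + 4.25i + 2.75j + 6k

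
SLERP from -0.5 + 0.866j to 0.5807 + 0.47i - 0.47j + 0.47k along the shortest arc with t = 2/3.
-0.5951 - 0.3331i + 0.6511j - 0.3331k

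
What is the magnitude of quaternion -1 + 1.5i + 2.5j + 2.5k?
3.969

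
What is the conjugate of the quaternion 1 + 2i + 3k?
1 - 2i - 3k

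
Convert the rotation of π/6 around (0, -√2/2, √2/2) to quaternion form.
0.9659 - 0.183j + 0.183k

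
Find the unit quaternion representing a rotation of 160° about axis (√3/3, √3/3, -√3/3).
0.1736 + 0.5686i + 0.5686j - 0.5686k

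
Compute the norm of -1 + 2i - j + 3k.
√15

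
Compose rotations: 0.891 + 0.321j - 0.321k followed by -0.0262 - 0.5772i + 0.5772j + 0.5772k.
-0.0233 - 0.8848i + 0.3206j + 0.3374k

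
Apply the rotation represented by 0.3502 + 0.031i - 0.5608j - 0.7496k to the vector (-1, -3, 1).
(-1.157, 1.756, -2.565)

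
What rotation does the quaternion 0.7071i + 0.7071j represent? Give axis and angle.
axis = (√2/2, √2/2, 0), θ = π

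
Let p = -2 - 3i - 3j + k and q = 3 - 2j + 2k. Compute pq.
-14 - 13i + j + 5k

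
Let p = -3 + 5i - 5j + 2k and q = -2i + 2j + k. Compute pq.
18 - 3i - 15j - 3k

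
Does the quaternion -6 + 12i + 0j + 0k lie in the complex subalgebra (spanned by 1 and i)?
Yes. The quaternion -6 + 12i has j- and k-coefficients y = z = 0, so it lies in the complex subalgebra spanned by 1 and i.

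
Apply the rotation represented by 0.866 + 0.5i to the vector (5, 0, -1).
(5, 0.866, -0.5)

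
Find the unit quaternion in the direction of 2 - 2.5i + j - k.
0.5714 - 0.7143i + 0.2857j - 0.2857k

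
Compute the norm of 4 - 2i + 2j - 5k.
7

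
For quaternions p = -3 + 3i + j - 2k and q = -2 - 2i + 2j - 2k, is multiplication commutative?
No: pq = 6 + 2i + 2j + 18k ≠ 6 - 2i - 18j + 2k = qp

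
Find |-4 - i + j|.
√18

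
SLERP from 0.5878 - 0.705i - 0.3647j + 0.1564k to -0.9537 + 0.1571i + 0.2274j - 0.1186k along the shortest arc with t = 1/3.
0.7512 - 0.5478i - 0.3357j + 0.1515k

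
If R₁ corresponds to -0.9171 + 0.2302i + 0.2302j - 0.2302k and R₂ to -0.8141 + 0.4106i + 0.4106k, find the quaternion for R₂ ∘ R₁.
0.7466 - 0.6585i + 0.0016j - 0.0946k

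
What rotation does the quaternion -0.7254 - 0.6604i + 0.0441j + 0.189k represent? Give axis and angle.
axis = (-0.9594, 0.0641, 0.2746), θ = 273°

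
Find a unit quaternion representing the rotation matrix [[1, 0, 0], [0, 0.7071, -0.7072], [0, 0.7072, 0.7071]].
0.9239 + 0.3827i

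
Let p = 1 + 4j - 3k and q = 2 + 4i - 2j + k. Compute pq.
13 + 2i - 6j - 21k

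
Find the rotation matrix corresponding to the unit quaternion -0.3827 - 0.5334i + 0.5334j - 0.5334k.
[[-0.1381, -0.9773, 0.1608], [-0.1608, -0.1381, -0.9773], [0.9773, -0.1608, -0.1381]]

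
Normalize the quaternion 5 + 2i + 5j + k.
0.6742 + 0.2697i + 0.6742j + 0.1348k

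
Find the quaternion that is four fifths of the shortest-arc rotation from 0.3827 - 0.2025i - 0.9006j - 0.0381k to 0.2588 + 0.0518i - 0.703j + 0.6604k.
0.3005 - 0.0019i - 0.7853j + 0.5413k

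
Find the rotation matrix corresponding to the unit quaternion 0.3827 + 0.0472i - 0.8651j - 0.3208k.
[[-0.7026, 0.1639, -0.6924], [-0.3272, 0.7897, 0.5189], [0.6319, 0.5912, -0.5013]]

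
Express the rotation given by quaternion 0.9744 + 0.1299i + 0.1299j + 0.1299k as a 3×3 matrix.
[[0.9325, -0.2194, 0.2869], [0.2869, 0.9325, -0.2194], [-0.2194, 0.2869, 0.9325]]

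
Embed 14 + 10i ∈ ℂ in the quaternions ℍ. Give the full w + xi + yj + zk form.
14 + 10i + 0j + 0k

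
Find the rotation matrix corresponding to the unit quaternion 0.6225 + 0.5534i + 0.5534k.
[[0.3875, -0.689, 0.6125], [0.689, -0.225, -0.689], [0.6125, 0.689, 0.3875]]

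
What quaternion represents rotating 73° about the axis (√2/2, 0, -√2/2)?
0.8039 + 0.4206i - 0.4206k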